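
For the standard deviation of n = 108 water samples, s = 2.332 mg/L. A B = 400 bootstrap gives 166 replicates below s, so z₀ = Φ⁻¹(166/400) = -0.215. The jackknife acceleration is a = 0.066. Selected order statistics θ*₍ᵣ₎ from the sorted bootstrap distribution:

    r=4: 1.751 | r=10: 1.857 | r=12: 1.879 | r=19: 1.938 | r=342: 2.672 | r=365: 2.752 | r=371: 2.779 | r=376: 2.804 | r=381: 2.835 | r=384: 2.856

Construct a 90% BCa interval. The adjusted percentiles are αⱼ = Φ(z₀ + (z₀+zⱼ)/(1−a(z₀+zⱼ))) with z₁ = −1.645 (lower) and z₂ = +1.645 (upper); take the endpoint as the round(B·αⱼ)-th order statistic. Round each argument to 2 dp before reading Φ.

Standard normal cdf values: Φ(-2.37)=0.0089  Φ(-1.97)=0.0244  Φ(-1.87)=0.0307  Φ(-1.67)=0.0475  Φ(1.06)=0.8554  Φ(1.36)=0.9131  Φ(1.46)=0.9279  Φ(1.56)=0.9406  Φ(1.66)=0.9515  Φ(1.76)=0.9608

Lower: z₀ + z₁ = -0.215 + (-1.645) = -1.860; 1 − a(z₀+z₁) = 1 − (0.066)(-1.860) = 1.1228; argument = -0.215 + (-1.860)/1.1228 = -1.8716 → -1.87.
α₁ = Φ(-1.87) = 0.0307; rank = round(400 × 0.0307) = 12; θ*₍12₎ = 1.879.
Upper: z₀ + z₂ = 1.430; 1 − a(z₀+z₂) = 0.9056; argument = 1.3640 → 1.36; α₂ = 0.9131; rank = 365; θ*₍365₎ = 2.752.

(1.879, 2.752)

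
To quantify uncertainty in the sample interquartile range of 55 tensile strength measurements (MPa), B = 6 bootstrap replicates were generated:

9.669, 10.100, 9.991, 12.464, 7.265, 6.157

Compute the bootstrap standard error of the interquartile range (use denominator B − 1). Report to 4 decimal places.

SE* = 2.2486

Bootstrap SE is the standard deviation of the 6 replicate interquartile ranges.
Mean of replicates: (9.669 + 10.100 + 9.991 + 12.464 + 7.265 + 6.157) / 6 = 55.64600 / 6 = 9.27433
Sum of squared deviations: (+0.39467)² + (+0.82567)² + (+0.71667)² + (+3.18967)² + (−2.00933)² + (−3.11733)² = 25.28026
Variance = 25.28026 / 5 = 5.05605
SE* = √5.05605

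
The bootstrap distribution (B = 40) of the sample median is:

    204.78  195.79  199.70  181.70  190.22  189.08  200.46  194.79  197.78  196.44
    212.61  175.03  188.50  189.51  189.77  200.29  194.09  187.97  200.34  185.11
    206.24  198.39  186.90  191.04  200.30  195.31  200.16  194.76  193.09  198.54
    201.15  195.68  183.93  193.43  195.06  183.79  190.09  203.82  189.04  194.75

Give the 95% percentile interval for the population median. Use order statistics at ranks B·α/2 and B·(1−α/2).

Sorted replicates: 175.03, 181.70, 183.79, 183.93, 185.11, 186.90, 187.97, 188.50, 189.04, 189.08, 189.51, 189.77, 190.09, 190.22, 191.04, 193.09, 193.43, 194.09, 194.75, 194.76, 194.79, 195.06, 195.31, 195.68, 195.79, 196.44, 197.78, 198.39, 198.54, 199.70, 200.16, 200.29, 200.30, 200.34, 200.46, 201.15, 203.82, 204.78, 206.24, 212.61
α = 0.05; lower rank = 40 × 0.025 = 1; upper rank = 40 × 0.975 = 39.
The 1st smallest replicate is 175.03; the 39th is 206.24.

(175.03, 206.24)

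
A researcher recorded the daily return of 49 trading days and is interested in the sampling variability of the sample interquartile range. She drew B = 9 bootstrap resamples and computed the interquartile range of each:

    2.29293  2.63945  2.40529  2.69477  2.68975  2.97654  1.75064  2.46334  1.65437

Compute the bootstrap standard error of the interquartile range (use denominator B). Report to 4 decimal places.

SE* = 0.4155

Bootstrap SE is the standard deviation of the 9 replicate interquartile ranges.
Mean of replicates: (2.29293 + 2.63945 + 2.40529 + 2.69477 + 2.68975 + 2.97654 + 1.75064 + 2.46334 + 1.65437) / 9 = 21.567080 / 9 = 2.396342
Sum of squared deviations: (−0.103412)² + (+0.243108)² + (+0.008948)² + (+0.298428)² + (+0.293408)² + (+0.580198)² + (−0.645702)² + (+0.066998)² + (−0.741972)² = 1.553595
Variance = 1.553595 / 9 = 0.172622
SE* = √0.172622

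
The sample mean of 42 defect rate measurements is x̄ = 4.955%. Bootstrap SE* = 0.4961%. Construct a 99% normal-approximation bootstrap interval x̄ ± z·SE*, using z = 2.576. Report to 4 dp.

(3.6770, 6.2330)

Margin = 2.576 × 0.4961 = 1.27795
Interval: 4.955 ± 1.27795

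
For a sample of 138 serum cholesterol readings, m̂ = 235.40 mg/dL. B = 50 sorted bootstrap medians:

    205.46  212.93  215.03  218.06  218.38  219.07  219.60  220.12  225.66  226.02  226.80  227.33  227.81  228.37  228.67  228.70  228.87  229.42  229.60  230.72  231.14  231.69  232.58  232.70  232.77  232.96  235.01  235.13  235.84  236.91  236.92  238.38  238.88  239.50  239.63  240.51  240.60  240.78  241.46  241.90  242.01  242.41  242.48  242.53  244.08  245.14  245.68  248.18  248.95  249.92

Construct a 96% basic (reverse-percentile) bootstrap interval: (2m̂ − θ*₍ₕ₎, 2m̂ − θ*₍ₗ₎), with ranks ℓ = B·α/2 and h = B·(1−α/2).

(221.85, 265.34)

Percentile endpoints at ranks 1 and 49: θ*₍1₎ = 205.46, θ*₍49₎ = 248.95.
Basic interval reflects these around m̂:
  lower = 2 × 235.40 − 248.95 = 221.85
  upper = 2 × 235.40 − 205.46 = 265.34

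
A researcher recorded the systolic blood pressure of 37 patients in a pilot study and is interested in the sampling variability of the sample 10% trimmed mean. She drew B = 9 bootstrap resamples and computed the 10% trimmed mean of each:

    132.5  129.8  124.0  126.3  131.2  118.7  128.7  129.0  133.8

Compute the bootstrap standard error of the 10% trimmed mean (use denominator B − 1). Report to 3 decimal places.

Bootstrap SE is the standard deviation of the 9 replicate 10% trimmed means.
Mean of replicates: (132.5 + 129.8 + 124.0 + 126.3 + 131.2 + 118.7 + 128.7 + 129.0 + 133.8) / 9 = 1154.0000 / 9 = 128.2222
Sum of squared deviations: (+4.2778)² + (+1.5778)² + (−4.2222)² + (−1.9222)² + (+2.9778)² + (−9.5222)² + (+0.4778)² + (+0.7778)² + (+5.5778)² = 173.7956
Variance = 173.7956 / 8 = 21.7244
SE* = √21.7244

SE* = 4.661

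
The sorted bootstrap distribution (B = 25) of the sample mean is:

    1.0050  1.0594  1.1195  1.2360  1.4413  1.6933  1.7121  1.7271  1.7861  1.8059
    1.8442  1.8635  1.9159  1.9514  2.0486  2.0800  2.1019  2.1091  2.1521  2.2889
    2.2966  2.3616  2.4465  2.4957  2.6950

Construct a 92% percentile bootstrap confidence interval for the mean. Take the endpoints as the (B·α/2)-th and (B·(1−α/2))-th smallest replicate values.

α = 0.08; lower rank = 25 × 0.040 = 1; upper rank = 25 × 0.960 = 24.
The 1st smallest replicate is 1.0050; the 24th is 2.4957.

(1.0050, 2.4957)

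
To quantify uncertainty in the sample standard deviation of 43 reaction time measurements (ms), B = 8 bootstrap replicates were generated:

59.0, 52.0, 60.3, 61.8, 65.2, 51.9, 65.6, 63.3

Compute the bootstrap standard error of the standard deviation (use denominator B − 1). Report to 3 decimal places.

Bootstrap SE is the standard deviation of the 8 replicate standard deviations.
Mean of replicates: (59.0 + 52.0 + 60.3 + 61.8 + 65.2 + 51.9 + 65.6 + 63.3) / 8 = 479.1000 / 8 = 59.8875
Sum of squared deviations: (−0.8875)² + (−7.8875)² + (+0.4125)² + (+1.9125)² + (+5.3125)² + (−7.9875)² + (+5.7125)² + (+3.4125)² = 203.1287
Variance = 203.1287 / 7 = 29.0184
SE* = √29.0184

SE* = 5.387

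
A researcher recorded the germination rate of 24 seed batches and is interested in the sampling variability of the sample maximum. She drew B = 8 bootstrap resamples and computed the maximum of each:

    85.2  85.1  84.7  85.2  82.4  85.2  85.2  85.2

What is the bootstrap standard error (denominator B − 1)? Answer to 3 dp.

SE* = 0.975

Bootstrap SE is the standard deviation of the 8 replicate maximums.
Mean of replicates: (85.2 + 85.1 + 84.7 + 85.2 + 82.4 + 85.2 + 85.2 + 85.2) / 8 = 678.2000 / 8 = 84.7750
Sum of squared deviations: (+0.4250)² + (+0.3250)² + (−0.0750)² + (+0.4250)² + (−2.3750)² + (+0.4250)² + (+0.4250)² + (+0.4250)² = 6.6550
Variance = 6.6550 / 7 = 0.9507
SE* = √0.9507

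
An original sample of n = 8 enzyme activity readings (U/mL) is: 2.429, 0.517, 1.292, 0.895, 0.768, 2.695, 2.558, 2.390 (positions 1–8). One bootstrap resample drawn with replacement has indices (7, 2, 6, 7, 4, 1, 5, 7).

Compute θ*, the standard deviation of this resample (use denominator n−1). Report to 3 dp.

θ* = 0.957

Resample values: 2.558, 0.517, 2.695, 2.558, 0.895, 2.429, 0.768, 2.558.
Mean = 1.8722; sum of squared deviations = 6.4087
s² = 6.4087 / 7 = 0.9155
s = √0.9155 = 0.957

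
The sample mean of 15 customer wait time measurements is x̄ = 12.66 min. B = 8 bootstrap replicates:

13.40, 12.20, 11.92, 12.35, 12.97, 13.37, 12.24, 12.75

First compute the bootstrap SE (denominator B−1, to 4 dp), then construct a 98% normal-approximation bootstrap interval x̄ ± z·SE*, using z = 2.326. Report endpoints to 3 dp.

Mean of replicates = 12.6500; sum of squared deviations = 2.1868; SE* = √(2.1868/7) = 0.5589
Margin = 2.326 × 0.5589 = 1.3000
Interval: 12.66 ± 1.3000

(11.360, 13.960)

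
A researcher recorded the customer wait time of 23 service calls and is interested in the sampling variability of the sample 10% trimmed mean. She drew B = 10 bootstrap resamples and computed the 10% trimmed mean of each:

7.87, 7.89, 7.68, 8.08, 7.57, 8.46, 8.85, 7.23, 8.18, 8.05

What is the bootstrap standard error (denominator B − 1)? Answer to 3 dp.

Bootstrap SE is the standard deviation of the 10 replicate 10% trimmed means.
Mean of replicates: (7.87 + 7.89 + 7.68 + 8.08 + 7.57 + 8.46 + 8.85 + 7.23 + 8.18 + 8.05) / 10 = 79.8600 / 10 = 7.9860
Sum of squared deviations: (−0.1160)² + (−0.0960)² + (−0.3060)² + (+0.0940)² + (−0.4160)² + (+0.4740)² + (+0.8640)² + (−0.7560)² + (+0.1940)² + (+0.0640)² = 1.8826
Variance = 1.8826 / 9 = 0.2092
SE* = √0.2092

SE* = 0.457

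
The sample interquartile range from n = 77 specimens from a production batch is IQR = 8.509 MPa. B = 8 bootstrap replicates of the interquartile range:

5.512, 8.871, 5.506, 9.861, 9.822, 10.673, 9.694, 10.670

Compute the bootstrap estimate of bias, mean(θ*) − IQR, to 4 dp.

bias = +0.3171

mean(θ*) = (5.512 + 8.871 + 5.506 + 9.861 + 9.822 + 10.673 + 9.694 + 10.670) / 8 = 8.82612
bias = 8.82612 − 8.509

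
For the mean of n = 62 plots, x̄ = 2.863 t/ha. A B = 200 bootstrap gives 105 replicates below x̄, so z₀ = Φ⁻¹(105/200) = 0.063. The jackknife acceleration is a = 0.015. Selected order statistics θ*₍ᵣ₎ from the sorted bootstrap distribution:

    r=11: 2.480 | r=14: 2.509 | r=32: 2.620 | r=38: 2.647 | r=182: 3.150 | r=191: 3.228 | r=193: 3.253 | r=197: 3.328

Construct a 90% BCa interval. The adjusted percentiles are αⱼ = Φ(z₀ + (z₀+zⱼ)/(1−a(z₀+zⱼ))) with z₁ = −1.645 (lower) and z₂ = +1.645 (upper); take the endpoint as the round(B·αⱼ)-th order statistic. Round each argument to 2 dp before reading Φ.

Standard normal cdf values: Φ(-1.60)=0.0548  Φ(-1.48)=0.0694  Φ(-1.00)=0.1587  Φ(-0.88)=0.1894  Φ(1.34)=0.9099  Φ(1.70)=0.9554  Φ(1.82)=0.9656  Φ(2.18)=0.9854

(2.509, 3.253)

Lower: z₀ + z₁ = 0.063 + (-1.645) = -1.582; 1 − a(z₀+z₁) = 1 − (0.015)(-1.582) = 1.0237; argument = 0.063 + (-1.582)/1.0237 = -1.4823 → -1.48.
α₁ = Φ(-1.48) = 0.0694; rank = round(200 × 0.0694) = 14; θ*₍14₎ = 2.509.
Upper: z₀ + z₂ = 1.708; 1 − a(z₀+z₂) = 0.9744; argument = 1.8159 → 1.82; α₂ = 0.9656; rank = 193; θ*₍193₎ = 3.253.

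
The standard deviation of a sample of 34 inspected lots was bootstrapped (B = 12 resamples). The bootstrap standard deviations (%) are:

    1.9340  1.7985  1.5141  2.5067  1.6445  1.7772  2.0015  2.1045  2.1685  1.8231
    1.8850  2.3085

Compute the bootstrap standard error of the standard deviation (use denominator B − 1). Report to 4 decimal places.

SE* = 0.2811

Bootstrap SE is the standard deviation of the 12 replicate standard deviations.
Mean of replicates: (1.9340 + 1.7985 + 1.5141 + 2.5067 + 1.6445 + 1.7772 + 2.0015 + 2.1045 + 2.1685 + 1.8231 + 1.8850 + 2.3085) / 12 = 23.46610 / 12 = 1.95551
Sum of squared deviations: (−0.02151)² + (−0.15701)² + (−0.44141)² + (+0.55119)² + (−0.31101)² + (−0.17831)² + (+0.04599)² + (+0.14899)² + (+0.21299)² + (−0.13241)² + (−0.07051)² + (+0.35299)² = 0.86907
Variance = 0.86907 / 11 = 0.07901
SE* = √0.07901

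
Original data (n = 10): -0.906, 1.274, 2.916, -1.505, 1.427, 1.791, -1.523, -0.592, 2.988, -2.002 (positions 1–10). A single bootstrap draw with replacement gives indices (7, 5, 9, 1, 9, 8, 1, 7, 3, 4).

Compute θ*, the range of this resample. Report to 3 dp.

θ* = 4.511

Resample values: -1.523, 1.427, 2.988, -0.906, 2.988, -0.592, -0.906, -1.523, 2.916, -1.505.
Range = 2.988 − -1.523 = 4.511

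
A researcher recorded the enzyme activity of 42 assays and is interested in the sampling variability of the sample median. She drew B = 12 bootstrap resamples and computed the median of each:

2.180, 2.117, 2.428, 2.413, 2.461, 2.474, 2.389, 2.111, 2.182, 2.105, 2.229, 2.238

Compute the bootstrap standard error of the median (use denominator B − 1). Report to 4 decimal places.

SE* = 0.1451

Bootstrap SE is the standard deviation of the 12 replicate medians.
Mean of replicates: (2.180 + 2.117 + 2.428 + 2.413 + 2.461 + 2.474 + 2.389 + 2.111 + 2.182 + 2.105 + 2.229 + 2.238) / 12 = 27.32700 / 12 = 2.27725
Sum of squared deviations: (−0.09725)² + (−0.16025)² + (+0.15075)² + (+0.13575)² + (+0.18375)² + (+0.19675)² + (+0.11175)² + (−0.16625)² + (−0.09525)² + (−0.17225)² + (−0.04825)² + (−0.03925)² = 0.23150
Variance = 0.23150 / 11 = 0.02105
SE* = √0.02105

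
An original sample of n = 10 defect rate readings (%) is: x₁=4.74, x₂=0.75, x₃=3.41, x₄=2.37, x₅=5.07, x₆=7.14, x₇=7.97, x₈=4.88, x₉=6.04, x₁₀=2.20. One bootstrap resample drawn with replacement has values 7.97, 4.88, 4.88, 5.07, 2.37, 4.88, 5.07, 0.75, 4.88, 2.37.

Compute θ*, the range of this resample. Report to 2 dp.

θ* = 7.22

Range = 7.97 − 0.75 = 7.22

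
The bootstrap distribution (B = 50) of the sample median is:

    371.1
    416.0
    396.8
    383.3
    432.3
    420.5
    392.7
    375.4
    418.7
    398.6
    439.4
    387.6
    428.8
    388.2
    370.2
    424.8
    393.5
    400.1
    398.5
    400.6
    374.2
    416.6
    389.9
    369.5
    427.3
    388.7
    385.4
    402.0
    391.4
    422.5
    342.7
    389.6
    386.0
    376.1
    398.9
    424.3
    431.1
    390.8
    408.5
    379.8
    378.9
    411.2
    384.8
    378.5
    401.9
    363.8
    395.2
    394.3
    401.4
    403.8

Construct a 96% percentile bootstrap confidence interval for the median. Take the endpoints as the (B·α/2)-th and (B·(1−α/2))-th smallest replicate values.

(342.7, 432.3)

Sorted replicates: 342.7, 363.8, 369.5, 370.2, 371.1, 374.2, 375.4, 376.1, 378.5, 378.9, 379.8, 383.3, 384.8, 385.4, 386.0, 387.6, 388.2, 388.7, 389.6, 389.9, 390.8, 391.4, 392.7, 393.5, 394.3, 395.2, 396.8, 398.5, 398.6, 398.9, 400.1, 400.6, 401.4, 401.9, 402.0, 403.8, 408.5, 411.2, 416.0, 416.6, 418.7, 420.5, 422.5, 424.3, 424.8, 427.3, 428.8, 431.1, 432.3, 439.4
α = 0.04; lower rank = 50 × 0.020 = 1; upper rank = 50 × 0.980 = 49.
The 1st smallest replicate is 342.7; the 49th is 432.3.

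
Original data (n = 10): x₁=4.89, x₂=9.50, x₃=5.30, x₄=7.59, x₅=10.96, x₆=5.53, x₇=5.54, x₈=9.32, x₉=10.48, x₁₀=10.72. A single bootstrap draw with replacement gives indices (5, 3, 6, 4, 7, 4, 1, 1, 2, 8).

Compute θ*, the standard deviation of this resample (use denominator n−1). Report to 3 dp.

θ* = 2.210

Resample values: 10.96, 5.30, 5.53, 7.59, 5.54, 7.59, 4.89, 4.89, 9.50, 9.32.
Mean = 7.1110; sum of squared deviations = 43.9737
s² = 43.9737 / 9 = 4.8860
s = √4.8860 = 2.210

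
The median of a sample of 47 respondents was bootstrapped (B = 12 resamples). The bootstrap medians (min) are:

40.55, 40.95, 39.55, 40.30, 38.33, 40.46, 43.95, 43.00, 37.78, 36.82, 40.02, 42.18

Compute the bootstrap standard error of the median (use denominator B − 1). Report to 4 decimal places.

SE* = 2.0809

Bootstrap SE is the standard deviation of the 12 replicate medians.
Mean of replicates: (40.55 + 40.95 + 39.55 + 40.30 + 38.33 + 40.46 + 43.95 + 43.00 + 37.78 + 36.82 + 40.02 + 42.18) / 12 = 483.89000 / 12 = 40.32417
Sum of squared deviations: (+0.22583)² + (+0.62583)² + (−0.77417)² + (−0.02417)² + (−1.99417)² + (+0.13583)² + (+3.62583)² + (+2.67583)² + (−2.54417)² + (−3.50417)² + (−0.30417)² + (+1.85583)² = 47.63309
Variance = 47.63309 / 11 = 4.33028
SE* = √4.33028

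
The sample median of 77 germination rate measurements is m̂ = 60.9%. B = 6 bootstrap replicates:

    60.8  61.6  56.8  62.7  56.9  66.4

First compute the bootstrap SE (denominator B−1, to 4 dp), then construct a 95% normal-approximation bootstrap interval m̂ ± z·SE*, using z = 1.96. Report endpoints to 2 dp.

(53.74, 68.06)

Mean of replicates = 60.8667; sum of squared deviations = 66.7933; SE* = √(66.7933/5) = 3.6550
Margin = 1.96 × 3.6550 = 7.164
Interval: 60.9 ± 7.164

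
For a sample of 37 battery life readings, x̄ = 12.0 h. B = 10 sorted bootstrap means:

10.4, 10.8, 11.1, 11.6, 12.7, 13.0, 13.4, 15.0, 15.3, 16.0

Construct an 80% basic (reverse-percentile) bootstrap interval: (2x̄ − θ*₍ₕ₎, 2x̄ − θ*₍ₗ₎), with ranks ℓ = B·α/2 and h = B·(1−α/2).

(8.7, 13.6)

Percentile endpoints at ranks 1 and 9: θ*₍1₎ = 10.4, θ*₍9₎ = 15.3.
Basic interval reflects these around x̄:
  lower = 2 × 12.0 − 15.3 = 8.7
  upper = 2 × 12.0 − 10.4 = 13.6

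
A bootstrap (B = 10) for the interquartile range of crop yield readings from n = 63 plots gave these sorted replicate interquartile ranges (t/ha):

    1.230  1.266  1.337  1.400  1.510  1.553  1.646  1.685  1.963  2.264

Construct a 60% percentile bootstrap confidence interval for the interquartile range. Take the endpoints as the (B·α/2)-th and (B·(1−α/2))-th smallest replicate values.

(1.266, 1.685)

α = 0.40; lower rank = 10 × 0.200 = 2; upper rank = 10 × 0.800 = 8.
The 2nd smallest replicate is 1.266; the 8th is 1.685.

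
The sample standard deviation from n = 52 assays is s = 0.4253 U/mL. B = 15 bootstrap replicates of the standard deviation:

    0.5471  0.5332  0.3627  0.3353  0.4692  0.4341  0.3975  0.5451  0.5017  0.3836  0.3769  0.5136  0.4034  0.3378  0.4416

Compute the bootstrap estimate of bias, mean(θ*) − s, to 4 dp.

bias = +0.0136

mean(θ*) = (0.5471 + 0.5332 + 0.3627 + 0.3353 + 0.4692 + 0.4341 + 0.3975 + 0.5451 + 0.5017 + 0.3836 + 0.3769 + 0.5136 + 0.4034 + 0.3378 + 0.4416) / 15 = 0.43885
bias = 0.43885 − 0.4253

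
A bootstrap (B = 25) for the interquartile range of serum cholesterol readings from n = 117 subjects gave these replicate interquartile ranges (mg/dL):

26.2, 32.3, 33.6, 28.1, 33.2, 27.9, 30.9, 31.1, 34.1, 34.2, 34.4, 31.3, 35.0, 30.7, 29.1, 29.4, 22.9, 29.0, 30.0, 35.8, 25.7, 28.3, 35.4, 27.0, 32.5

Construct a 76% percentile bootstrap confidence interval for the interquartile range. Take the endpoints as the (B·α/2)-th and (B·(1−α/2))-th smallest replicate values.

Sorted replicates: 22.9, 25.7, 26.2, 27.0, 27.9, 28.1, 28.3, 29.0, 29.1, 29.4, 30.0, 30.7, 30.9, 31.1, 31.3, 32.3, 32.5, 33.2, 33.6, 34.1, 34.2, 34.4, 35.0, 35.4, 35.8
α = 0.24; lower rank = 25 × 0.120 = 3; upper rank = 25 × 0.880 = 22.
The 3rd smallest replicate is 26.2; the 22nd is 34.4.

(26.2, 34.4)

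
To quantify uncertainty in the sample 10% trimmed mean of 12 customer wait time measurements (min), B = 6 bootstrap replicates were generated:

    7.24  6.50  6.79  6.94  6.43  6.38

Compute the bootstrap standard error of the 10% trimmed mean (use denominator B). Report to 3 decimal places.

Bootstrap SE is the standard deviation of the 6 replicate 10% trimmed means.
Mean of replicates: (7.24 + 6.50 + 6.79 + 6.94 + 6.43 + 6.38) / 6 = 40.2800 / 6 = 6.7133
Sum of squared deviations: (+0.5267)² + (−0.2133)² + (+0.0767)² + (+0.2267)² + (−0.2833)² + (−0.3333)² = 0.5715
Variance = 0.5715 / 6 = 0.0953
SE* = √0.0953

SE* = 0.309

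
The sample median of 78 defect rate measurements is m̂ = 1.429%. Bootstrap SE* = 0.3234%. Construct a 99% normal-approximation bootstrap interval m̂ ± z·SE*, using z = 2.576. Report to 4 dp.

(0.5959, 2.2621)

Margin = 2.576 × 0.3234 = 0.83308
Interval: 1.429 ± 0.83308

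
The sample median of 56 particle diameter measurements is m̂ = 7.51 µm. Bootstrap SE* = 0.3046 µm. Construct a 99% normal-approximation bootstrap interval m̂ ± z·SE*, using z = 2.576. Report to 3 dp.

(6.725, 8.295)

Margin = 2.576 × 0.3046 = 0.7846
Interval: 7.51 ± 0.7846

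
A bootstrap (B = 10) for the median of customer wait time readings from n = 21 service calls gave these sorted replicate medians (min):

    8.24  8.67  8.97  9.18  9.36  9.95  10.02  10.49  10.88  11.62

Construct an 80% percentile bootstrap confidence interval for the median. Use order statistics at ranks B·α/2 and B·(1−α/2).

(8.24, 10.88)

α = 0.20; lower rank = 10 × 0.100 = 1; upper rank = 10 × 0.900 = 9.
The 1st smallest replicate is 8.24; the 9th is 10.88.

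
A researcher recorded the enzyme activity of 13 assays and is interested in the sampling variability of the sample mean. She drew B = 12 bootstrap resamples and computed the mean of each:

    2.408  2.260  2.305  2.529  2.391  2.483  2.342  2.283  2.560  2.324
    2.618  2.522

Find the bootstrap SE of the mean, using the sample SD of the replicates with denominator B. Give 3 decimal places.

Bootstrap SE is the standard deviation of the 12 replicate means.
Mean of replicates: (2.408 + 2.260 + 2.305 + 2.529 + 2.391 + 2.483 + 2.342 + 2.283 + 2.560 + 2.324 + 2.618 + 2.522) / 12 = 29.0250 / 12 = 2.4187
Sum of squared deviations: (−0.0107)² + (−0.1587)² + (−0.1137)² + (+0.1103)² + (−0.0277)² + (+0.0643)² + (−0.0767)² + (−0.1357)² + (+0.1413)² + (−0.0947)² + (+0.1993)² + (+0.1033)² = 0.1589
Variance = 0.1589 / 12 = 0.0132
SE* = √0.0132

SE* = 0.115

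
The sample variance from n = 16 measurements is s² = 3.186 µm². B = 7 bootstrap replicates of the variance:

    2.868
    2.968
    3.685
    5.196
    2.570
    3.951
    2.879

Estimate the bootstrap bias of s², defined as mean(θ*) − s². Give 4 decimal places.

bias = +0.2593

mean(θ*) = (2.868 + 2.968 + 3.685 + 5.196 + 2.570 + 3.951 + 2.879) / 7 = 3.44529
bias = 3.44529 − 3.186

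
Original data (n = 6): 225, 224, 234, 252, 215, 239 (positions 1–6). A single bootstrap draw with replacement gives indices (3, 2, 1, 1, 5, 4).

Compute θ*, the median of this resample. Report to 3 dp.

Resample values: 234, 224, 225, 225, 215, 252.
Sorted: 215, 224, 225, 225, 234, 252
Median = average of the two middle values = 225.000

θ* = 225.000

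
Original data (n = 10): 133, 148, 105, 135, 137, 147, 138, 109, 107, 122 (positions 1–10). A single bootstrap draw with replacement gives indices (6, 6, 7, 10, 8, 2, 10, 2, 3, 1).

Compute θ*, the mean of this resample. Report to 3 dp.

Resample values: 147, 147, 138, 122, 109, 148, 122, 148, 105, 133.
Mean = (147 + 147 + 138 + 122 + 109 + 148 + 122 + 148 + 105 + 133) / 10 = 1319.0 / 10 = 131.900

θ* = 131.900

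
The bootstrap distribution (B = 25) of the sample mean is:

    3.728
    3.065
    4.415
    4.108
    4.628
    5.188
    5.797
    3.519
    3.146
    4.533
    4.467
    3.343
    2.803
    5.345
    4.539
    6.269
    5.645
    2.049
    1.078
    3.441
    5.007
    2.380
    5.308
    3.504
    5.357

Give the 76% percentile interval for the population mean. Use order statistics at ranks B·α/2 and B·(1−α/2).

(2.380, 5.357)

Sorted replicates: 1.078, 2.049, 2.380, 2.803, 3.065, 3.146, 3.343, 3.441, 3.504, 3.519, 3.728, 4.108, 4.415, 4.467, 4.533, 4.539, 4.628, 5.007, 5.188, 5.308, 5.345, 5.357, 5.645, 5.797, 6.269
α = 0.24; lower rank = 25 × 0.120 = 3; upper rank = 25 × 0.880 = 22.
The 3rd smallest replicate is 2.380; the 22nd is 5.357.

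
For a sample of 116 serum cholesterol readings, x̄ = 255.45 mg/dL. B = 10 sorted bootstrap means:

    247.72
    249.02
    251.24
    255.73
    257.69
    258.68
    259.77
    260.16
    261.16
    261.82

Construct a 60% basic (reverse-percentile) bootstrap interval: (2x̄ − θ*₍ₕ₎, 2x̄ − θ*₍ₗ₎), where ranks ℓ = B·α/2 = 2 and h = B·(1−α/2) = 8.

(250.74, 261.88)

Percentile endpoints at ranks 2 and 8: θ*₍2₎ = 249.02, θ*₍8₎ = 260.16.
Basic interval reflects these around x̄:
  lower = 2 × 255.45 − 260.16 = 250.74
  upper = 2 × 255.45 − 249.02 = 261.88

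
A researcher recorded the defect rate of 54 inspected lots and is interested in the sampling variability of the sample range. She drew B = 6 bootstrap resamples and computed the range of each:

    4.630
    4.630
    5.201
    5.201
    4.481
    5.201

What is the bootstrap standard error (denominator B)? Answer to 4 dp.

SE* = 0.3143

Bootstrap SE is the standard deviation of the 6 replicate ranges.
Mean of replicates: (4.630 + 4.630 + 5.201 + 5.201 + 4.481 + 5.201) / 6 = 29.34400 / 6 = 4.89067
Sum of squared deviations: (−0.26067)² + (−0.26067)² + (+0.31033)² + (+0.31033)² + (−0.40967)² + (+0.31033)² = 0.59264
Variance = 0.59264 / 6 = 0.09877
SE* = √0.09877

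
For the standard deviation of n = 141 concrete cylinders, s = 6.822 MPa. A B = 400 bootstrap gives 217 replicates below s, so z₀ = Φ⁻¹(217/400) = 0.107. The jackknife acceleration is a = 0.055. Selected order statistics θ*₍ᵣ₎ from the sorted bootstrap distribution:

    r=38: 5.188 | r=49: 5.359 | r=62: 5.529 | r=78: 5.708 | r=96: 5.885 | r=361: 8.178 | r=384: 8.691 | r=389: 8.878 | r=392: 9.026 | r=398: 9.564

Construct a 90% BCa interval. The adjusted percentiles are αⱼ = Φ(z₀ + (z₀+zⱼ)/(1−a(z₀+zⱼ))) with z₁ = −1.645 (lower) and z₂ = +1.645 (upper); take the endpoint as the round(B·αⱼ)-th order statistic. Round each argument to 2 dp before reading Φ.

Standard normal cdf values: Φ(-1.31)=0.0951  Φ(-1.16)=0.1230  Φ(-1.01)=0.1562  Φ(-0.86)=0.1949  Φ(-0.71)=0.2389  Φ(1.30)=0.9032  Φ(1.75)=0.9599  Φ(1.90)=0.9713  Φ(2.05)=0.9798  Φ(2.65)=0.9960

Lower: z₀ + z₁ = 0.107 + (-1.645) = -1.538; 1 − a(z₀+z₁) = 1 − (0.055)(-1.538) = 1.0846; argument = 0.107 + (-1.538)/1.0846 = -1.3110 → -1.31.
α₁ = Φ(-1.31) = 0.0951; rank = round(400 × 0.0951) = 38; θ*₍38₎ = 5.188.
Upper: z₀ + z₂ = 1.752; 1 − a(z₀+z₂) = 0.9036; argument = 2.0458 → 2.05; α₂ = 0.9798; rank = 392; θ*₍392₎ = 9.026.

(5.188, 9.026)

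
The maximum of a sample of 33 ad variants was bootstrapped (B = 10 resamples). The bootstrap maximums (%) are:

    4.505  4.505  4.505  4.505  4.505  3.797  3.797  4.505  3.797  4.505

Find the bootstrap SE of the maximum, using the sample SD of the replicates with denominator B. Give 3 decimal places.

Bootstrap SE is the standard deviation of the 10 replicate maximums.
Mean of replicates: (4.505 + 4.505 + 4.505 + 4.505 + 4.505 + 3.797 + 3.797 + 4.505 + 3.797 + 4.505) / 10 = 42.9260 / 10 = 4.2926
Sum of squared deviations: (+0.2124)² + (+0.2124)² + (+0.2124)² + (+0.2124)² + (+0.2124)² + (−0.4956)² + (−0.4956)² + (+0.2124)² + (−0.4956)² + (+0.2124)² = 1.0527
Variance = 1.0527 / 10 = 0.1053
SE* = √0.1053

SE* = 0.324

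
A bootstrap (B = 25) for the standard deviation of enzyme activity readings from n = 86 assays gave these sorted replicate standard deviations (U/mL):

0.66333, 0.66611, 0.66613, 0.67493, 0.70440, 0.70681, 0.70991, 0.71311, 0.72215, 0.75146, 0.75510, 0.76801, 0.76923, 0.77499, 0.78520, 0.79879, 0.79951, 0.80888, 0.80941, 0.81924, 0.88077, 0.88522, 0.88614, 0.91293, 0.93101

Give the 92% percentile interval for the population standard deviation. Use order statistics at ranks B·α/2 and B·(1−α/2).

α = 0.08; lower rank = 25 × 0.040 = 1; upper rank = 25 × 0.960 = 24.
The 1st smallest replicate is 0.66333; the 24th is 0.91293.

(0.66333, 0.91293)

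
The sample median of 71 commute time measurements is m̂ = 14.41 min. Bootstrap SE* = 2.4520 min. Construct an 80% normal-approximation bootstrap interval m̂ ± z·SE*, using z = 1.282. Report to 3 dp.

(11.267, 17.553)

Margin = 1.282 × 2.4520 = 3.1435
Interval: 14.41 ± 3.1435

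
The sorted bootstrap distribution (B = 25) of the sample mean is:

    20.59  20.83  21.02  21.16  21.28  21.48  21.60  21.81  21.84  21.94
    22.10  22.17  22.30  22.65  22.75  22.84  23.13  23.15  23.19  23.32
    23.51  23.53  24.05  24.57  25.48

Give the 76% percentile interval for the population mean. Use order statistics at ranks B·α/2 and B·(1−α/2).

α = 0.24; lower rank = 25 × 0.120 = 3; upper rank = 25 × 0.880 = 22.
The 3rd smallest replicate is 21.02; the 22nd is 23.53.

(21.02, 23.53)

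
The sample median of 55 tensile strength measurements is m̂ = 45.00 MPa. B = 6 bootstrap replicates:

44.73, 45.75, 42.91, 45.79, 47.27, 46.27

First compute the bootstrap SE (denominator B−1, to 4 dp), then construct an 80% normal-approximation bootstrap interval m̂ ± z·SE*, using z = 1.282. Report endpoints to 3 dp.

Mean of replicates = 45.4533; sum of squared deviations = 11.1603; SE* = √(11.1603/5) = 1.4940
Margin = 1.282 × 1.4940 = 1.9153
Interval: 45.00 ± 1.9153

(43.085, 46.915)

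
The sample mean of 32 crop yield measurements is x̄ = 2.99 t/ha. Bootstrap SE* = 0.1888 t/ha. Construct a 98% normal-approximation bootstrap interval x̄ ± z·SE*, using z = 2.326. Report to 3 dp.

Margin = 2.326 × 0.1888 = 0.4391
Interval: 2.99 ± 0.4391

(2.551, 3.429)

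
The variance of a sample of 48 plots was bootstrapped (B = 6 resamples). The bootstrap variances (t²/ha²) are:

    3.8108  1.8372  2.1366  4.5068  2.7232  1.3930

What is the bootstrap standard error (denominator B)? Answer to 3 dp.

SE* = 1.100

Bootstrap SE is the standard deviation of the 6 replicate variances.
Mean of replicates: (3.8108 + 1.8372 + 2.1366 + 4.5068 + 2.7232 + 1.3930) / 6 = 16.40760 / 6 = 2.73460
Sum of squared deviations: (+1.07620)² + (−0.89740)² + (−0.59800)² + (+1.77220)² + (−0.01140)² + (−1.34160)² = 7.26185
Variance = 7.26185 / 6 = 1.21031
SE* = √1.21031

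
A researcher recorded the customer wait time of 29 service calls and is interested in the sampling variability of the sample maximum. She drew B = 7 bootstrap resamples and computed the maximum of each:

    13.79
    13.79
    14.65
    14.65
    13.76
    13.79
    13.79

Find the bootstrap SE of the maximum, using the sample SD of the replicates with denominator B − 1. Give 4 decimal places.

Bootstrap SE is the standard deviation of the 7 replicate maximums.
Mean of replicates: (13.79 + 13.79 + 14.65 + 14.65 + 13.76 + 13.79 + 13.79) / 7 = 98.22000 / 7 = 14.03143
Sum of squared deviations: (−0.24143)² + (−0.24143)² + (+0.61857)² + (+0.61857)² + (−0.27143)² + (−0.24143)² + (−0.24143)² = 1.07209
Variance = 1.07209 / 6 = 0.17868
SE* = √0.17868

SE* = 0.4227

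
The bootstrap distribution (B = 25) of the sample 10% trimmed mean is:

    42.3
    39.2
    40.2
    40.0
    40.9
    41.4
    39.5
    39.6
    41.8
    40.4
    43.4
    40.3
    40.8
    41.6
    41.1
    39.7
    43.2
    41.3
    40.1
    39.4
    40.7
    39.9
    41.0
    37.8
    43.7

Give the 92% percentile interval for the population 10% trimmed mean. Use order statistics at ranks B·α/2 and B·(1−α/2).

Sorted replicates: 37.8, 39.2, 39.4, 39.5, 39.6, 39.7, 39.9, 40.0, 40.1, 40.2, 40.3, 40.4, 40.7, 40.8, 40.9, 41.0, 41.1, 41.3, 41.4, 41.6, 41.8, 42.3, 43.2, 43.4, 43.7
α = 0.08; lower rank = 25 × 0.040 = 1; upper rank = 25 × 0.960 = 24.
The 1st smallest replicate is 37.8; the 24th is 43.4.

(37.8, 43.4)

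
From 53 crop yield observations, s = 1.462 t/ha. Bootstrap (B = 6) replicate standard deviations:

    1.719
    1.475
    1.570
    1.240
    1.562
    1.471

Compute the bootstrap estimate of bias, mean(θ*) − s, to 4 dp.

bias = +0.0442

mean(θ*) = (1.719 + 1.475 + 1.570 + 1.240 + 1.562 + 1.471) / 6 = 1.50617
bias = 1.50617 − 1.462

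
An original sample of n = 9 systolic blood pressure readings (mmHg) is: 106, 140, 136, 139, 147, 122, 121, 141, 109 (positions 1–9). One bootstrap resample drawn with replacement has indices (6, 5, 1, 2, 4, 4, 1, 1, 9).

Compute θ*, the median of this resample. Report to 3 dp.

Resample values: 122, 147, 106, 140, 139, 139, 106, 106, 109.
Sorted: 106, 106, 106, 109, 122, 139, 139, 140, 147
Median = middle value = 122.000

θ* = 122.000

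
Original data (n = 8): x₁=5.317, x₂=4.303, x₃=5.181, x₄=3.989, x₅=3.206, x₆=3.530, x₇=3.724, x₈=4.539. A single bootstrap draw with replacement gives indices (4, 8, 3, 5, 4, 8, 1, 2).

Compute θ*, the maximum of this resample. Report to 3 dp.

θ* = 5.317

Resample values: 3.989, 4.539, 5.181, 3.206, 3.989, 4.539, 5.317, 4.303.
Maximum = 5.317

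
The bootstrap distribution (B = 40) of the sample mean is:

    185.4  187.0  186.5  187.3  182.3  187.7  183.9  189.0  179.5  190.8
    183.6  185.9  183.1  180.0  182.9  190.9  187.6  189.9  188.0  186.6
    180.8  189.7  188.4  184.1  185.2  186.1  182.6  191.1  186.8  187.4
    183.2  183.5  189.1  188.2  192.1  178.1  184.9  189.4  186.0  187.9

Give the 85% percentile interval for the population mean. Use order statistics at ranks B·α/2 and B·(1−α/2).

(180.0, 190.8)

Sorted replicates: 178.1, 179.5, 180.0, 180.8, 182.3, 182.6, 182.9, 183.1, 183.2, 183.5, 183.6, 183.9, 184.1, 184.9, 185.2, 185.4, 185.9, 186.0, 186.1, 186.5, 186.6, 186.8, 187.0, 187.3, 187.4, 187.6, 187.7, 187.9, 188.0, 188.2, 188.4, 189.0, 189.1, 189.4, 189.7, 189.9, 190.8, 190.9, 191.1, 192.1
α = 0.15; lower rank = 40 × 0.075 = 3; upper rank = 40 × 0.925 = 37.
The 3rd smallest replicate is 180.0; the 37th is 190.8.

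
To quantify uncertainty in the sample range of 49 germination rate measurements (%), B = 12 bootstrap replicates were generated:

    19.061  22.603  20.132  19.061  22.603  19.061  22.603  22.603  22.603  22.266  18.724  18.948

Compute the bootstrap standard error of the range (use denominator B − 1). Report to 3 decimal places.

SE* = 1.800

Bootstrap SE is the standard deviation of the 12 replicate ranges.
Mean of replicates: (19.061 + 22.603 + 20.132 + 19.061 + 22.603 + 19.061 + 22.603 + 22.603 + 22.603 + 22.266 + 18.724 + 18.948) / 12 = 250.2680 / 12 = 20.8557
Sum of squared deviations: (−1.7947)² + (+1.7473)² + (−0.7237)² + (−1.7947)² + (+1.7473)² + (−1.7947)² + (+1.7473)² + (+1.7473)² + (+1.7473)² + (+1.4103)² + (−2.1317)² + (−1.9077)² = 35.6243
Variance = 35.6243 / 11 = 3.2386
SE* = √3.2386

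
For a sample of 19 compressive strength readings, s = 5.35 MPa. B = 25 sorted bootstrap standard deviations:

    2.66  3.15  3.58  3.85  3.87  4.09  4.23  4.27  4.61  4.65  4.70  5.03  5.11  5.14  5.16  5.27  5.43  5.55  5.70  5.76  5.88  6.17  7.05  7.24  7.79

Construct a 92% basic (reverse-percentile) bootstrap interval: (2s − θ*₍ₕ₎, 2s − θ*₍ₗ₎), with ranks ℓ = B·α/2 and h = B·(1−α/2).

Percentile endpoints at ranks 1 and 24: θ*₍1₎ = 2.66, θ*₍24₎ = 7.24.
Basic interval reflects these around s:
  lower = 2 × 5.35 − 7.24 = 3.46
  upper = 2 × 5.35 − 2.66 = 8.04

(3.46, 8.04)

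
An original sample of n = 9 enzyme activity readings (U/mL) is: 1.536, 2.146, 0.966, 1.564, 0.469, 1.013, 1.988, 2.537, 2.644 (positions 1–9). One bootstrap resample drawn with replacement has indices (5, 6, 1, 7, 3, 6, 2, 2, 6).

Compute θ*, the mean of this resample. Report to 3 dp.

Resample values: 0.469, 1.013, 1.536, 1.988, 0.966, 1.013, 2.146, 2.146, 1.013.
Mean = (0.469 + 1.013 + 1.536 + 1.988 + 0.966 + 1.013 + 2.146 + 2.146 + 1.013) / 9 = 12.2900 / 9 = 1.366

θ* = 1.366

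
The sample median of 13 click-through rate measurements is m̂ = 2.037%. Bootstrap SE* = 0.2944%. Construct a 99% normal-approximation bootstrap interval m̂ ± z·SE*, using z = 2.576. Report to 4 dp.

(1.2786, 2.7954)

Margin = 2.576 × 0.2944 = 0.75837
Interval: 2.037 ± 0.75837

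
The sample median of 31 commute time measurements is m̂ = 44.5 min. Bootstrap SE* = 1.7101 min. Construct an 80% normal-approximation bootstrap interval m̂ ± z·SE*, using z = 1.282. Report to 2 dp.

(42.31, 46.69)

Margin = 1.282 × 1.7101 = 2.192
Interval: 44.5 ± 2.192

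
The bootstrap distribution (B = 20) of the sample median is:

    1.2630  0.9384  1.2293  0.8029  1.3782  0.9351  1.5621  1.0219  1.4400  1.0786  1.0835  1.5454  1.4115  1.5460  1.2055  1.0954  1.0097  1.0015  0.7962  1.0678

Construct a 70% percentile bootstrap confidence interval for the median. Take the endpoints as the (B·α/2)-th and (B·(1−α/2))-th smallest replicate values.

Sorted replicates: 0.7962, 0.8029, 0.9351, 0.9384, 1.0015, 1.0097, 1.0219, 1.0678, 1.0786, 1.0835, 1.0954, 1.2055, 1.2293, 1.2630, 1.3782, 1.4115, 1.4400, 1.5454, 1.5460, 1.5621
α = 0.30; lower rank = 20 × 0.150 = 3; upper rank = 20 × 0.850 = 17.
The 3rd smallest replicate is 0.9351; the 17th is 1.4400.

(0.9351, 1.4400)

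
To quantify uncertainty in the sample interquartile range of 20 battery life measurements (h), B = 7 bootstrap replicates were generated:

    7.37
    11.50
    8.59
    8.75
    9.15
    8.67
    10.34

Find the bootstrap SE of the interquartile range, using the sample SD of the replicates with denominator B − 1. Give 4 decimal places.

SE* = 1.3414

Bootstrap SE is the standard deviation of the 7 replicate interquartile ranges.
Mean of replicates: (7.37 + 11.50 + 8.59 + 8.75 + 9.15 + 8.67 + 10.34) / 7 = 64.37000 / 7 = 9.19571
Sum of squared deviations: (−1.82571)² + (+2.30429)² + (−0.60571)² + (−0.44571)² + (−0.04571)² + (−0.52571)² + (+1.14429)² = 10.79637
Variance = 10.79637 / 6 = 1.79940
SE* = √1.79940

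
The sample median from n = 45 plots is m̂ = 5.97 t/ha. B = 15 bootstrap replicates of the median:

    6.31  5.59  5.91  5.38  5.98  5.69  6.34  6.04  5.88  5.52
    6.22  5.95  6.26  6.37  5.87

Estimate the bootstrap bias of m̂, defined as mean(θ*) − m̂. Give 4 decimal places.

bias = −0.0160

mean(θ*) = (6.31 + 5.59 + 5.91 + 5.38 + 5.98 + 5.69 + 6.34 + 6.04 + 5.88 + 5.52 + 6.22 + 5.95 + 6.26 + 6.37 + 5.87) / 15 = 5.95400
bias = 5.95400 − 5.97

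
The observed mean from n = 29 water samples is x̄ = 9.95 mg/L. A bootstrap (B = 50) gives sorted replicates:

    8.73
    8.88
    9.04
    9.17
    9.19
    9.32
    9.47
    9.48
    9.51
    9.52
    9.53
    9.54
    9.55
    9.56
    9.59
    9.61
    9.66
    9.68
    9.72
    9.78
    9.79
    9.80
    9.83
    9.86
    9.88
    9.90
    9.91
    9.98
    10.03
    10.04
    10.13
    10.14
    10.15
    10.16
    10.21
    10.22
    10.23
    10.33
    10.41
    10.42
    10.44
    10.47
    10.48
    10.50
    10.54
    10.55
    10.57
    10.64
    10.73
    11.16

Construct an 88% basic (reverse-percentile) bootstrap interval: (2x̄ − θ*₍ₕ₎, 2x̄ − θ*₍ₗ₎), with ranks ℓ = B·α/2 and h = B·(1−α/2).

(9.33, 10.86)

Percentile endpoints at ranks 3 and 47: θ*₍3₎ = 9.04, θ*₍47₎ = 10.57.
Basic interval reflects these around x̄:
  lower = 2 × 9.95 − 10.57 = 9.33
  upper = 2 × 9.95 − 9.04 = 10.86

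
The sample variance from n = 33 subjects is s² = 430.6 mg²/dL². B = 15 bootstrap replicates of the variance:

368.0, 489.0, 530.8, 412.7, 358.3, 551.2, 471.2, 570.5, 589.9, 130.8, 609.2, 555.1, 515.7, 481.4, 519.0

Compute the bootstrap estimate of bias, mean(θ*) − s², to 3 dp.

mean(θ*) = (368.0 + 489.0 + 530.8 + 412.7 + 358.3 + 551.2 + 471.2 + 570.5 + 589.9 + 130.8 + 609.2 + 555.1 + 515.7 + 481.4 + 519.0) / 15 = 476.8533
bias = 476.8533 − 430.6

bias = +46.253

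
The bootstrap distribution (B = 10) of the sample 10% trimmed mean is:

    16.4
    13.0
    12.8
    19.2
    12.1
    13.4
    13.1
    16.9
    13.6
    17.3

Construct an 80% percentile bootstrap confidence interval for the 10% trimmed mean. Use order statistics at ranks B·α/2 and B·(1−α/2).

Sorted replicates: 12.1, 12.8, 13.0, 13.1, 13.4, 13.6, 16.4, 16.9, 17.3, 19.2
α = 0.20; lower rank = 10 × 0.100 = 1; upper rank = 10 × 0.900 = 9.
The 1st smallest replicate is 12.1; the 9th is 17.3.

(12.1, 17.3)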